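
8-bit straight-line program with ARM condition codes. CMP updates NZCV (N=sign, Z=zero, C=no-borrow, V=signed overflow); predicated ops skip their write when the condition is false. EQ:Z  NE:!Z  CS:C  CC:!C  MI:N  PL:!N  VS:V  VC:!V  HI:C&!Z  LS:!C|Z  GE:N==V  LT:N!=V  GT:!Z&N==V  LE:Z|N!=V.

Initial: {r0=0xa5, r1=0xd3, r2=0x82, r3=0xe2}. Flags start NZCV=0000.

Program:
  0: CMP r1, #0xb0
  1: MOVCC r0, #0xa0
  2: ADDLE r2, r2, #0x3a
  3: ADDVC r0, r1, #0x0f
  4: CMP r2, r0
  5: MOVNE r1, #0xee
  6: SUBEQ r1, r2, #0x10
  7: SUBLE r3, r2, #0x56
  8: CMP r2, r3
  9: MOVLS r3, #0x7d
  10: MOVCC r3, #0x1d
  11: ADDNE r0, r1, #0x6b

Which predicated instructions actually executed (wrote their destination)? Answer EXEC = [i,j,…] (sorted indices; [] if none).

[0] flags=0010 → (cmp)
[1] flags=0010 CC?F → skip
[2] flags=0010 LE?F → skip
[3] flags=0010 VC?T → r0=0xe2
[4] flags=1000 → (cmp)
[5] flags=1000 NE?T → r1=0xee
[6] flags=1000 EQ?F → skip
[7] flags=1000 LE?T → r3=0x2c
[8] flags=0011 → (cmp)
[9] flags=0011 LS?F → skip
[10] flags=0011 CC?F → skip
[11] flags=0011 NE?T → r0=0x59

EXEC = [3,5,7,11]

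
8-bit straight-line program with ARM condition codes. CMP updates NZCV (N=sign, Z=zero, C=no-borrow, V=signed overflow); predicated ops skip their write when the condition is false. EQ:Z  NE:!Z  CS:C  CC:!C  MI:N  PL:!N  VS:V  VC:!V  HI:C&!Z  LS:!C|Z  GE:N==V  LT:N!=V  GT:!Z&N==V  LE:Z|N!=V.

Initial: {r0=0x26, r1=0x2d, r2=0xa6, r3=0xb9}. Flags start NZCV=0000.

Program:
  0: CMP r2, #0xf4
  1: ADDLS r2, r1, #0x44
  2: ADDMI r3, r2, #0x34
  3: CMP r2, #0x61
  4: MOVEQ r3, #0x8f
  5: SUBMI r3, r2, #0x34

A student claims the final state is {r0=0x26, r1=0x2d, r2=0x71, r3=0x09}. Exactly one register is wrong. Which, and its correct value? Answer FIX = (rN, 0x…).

[0] flags=1000 → (cmp)
[1] flags=1000 LS?T → r2=0x71
[2] flags=1000 MI?T → r3=0xa5
[3] flags=0010 → (cmp)
[4] flags=0010 EQ?F → skip
[5] flags=0010 MI?F → skip

FIX = (r3, 0xa5)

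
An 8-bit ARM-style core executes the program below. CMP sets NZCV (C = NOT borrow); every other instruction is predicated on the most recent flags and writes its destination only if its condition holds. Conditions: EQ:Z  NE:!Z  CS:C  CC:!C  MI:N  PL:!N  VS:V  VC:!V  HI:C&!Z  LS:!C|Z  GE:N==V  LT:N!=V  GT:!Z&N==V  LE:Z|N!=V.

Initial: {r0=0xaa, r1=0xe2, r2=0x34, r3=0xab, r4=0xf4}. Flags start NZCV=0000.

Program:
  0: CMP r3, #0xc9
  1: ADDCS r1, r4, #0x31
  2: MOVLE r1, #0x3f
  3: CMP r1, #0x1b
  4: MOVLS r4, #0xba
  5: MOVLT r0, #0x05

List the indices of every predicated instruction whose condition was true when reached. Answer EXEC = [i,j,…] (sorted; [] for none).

EXEC = [2]

[0] flags=1000 → (cmp)
[1] flags=1000 CS?F → skip
[2] flags=1000 LE?T → r1=0x3f
[3] flags=0010 → (cmp)
[4] flags=0010 LS?F → skip
[5] flags=0010 LT?F → skip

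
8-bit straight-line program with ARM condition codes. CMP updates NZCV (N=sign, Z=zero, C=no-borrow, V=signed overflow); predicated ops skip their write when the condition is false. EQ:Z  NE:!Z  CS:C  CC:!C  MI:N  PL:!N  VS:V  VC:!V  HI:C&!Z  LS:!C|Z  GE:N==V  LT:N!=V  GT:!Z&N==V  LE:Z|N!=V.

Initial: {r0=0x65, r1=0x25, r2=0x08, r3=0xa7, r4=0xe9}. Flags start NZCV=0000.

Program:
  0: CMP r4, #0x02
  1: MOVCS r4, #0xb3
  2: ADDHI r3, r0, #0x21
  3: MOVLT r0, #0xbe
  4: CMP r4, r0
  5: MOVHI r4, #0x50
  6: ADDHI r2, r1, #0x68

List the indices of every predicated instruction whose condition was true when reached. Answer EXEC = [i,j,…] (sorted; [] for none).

0: ✓ CMP  NZCV=1010
1: ✓ MOVCS  r4←0xb3
2: ✓ ADDHI  r3←0x86
3: ✓ MOVLT  r0←0xbe
4: ✓ CMP  NZCV=1000
5: · MOVHI
6: · ADDHI

EXEC = [1,2,3]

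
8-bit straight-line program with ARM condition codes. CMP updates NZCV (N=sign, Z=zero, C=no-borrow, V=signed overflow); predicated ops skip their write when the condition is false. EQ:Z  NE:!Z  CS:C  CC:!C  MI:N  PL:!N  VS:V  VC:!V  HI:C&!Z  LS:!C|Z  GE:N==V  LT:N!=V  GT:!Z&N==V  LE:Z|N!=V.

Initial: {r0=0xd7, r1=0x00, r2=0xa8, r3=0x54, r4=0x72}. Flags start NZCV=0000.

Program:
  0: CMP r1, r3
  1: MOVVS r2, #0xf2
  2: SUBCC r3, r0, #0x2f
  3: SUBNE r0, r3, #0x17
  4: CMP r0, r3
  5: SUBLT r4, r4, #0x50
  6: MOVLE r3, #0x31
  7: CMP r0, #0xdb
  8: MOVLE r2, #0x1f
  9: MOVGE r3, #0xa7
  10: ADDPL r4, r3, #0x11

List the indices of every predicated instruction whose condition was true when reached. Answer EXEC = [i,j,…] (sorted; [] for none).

0: ✓ CMP  NZCV=1000
1: · MOVVS
2: ✓ SUBCC  r3←0xa8
3: ✓ SUBNE  r0←0x91
4: ✓ CMP  NZCV=1000
5: ✓ SUBLT  r4←0x22
6: ✓ MOVLE  r3←0x31
7: ✓ CMP  NZCV=1000
8: ✓ MOVLE  r2←0x1f
9: · MOVGE
10: · ADDPL

EXEC = [2,3,5,6,8]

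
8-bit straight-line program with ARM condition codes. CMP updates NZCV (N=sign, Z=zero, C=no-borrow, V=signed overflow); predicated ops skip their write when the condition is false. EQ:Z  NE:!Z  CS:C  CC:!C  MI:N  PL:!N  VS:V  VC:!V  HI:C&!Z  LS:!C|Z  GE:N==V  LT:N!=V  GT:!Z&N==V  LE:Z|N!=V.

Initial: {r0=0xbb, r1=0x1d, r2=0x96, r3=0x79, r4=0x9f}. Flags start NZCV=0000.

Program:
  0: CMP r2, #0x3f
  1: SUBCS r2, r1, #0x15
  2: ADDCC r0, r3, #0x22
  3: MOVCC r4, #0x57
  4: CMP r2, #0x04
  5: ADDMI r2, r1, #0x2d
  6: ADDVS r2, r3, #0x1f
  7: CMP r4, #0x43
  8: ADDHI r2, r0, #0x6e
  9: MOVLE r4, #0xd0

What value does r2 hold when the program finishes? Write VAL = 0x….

0: ✓ CMP  NZCV=0011
1: ✓ SUBCS  r2←0x08
2: · ADDCC
3: · MOVCC
4: ✓ CMP  NZCV=0010
5: · ADDMI
6: · ADDVS
7: ✓ CMP  NZCV=0011
8: ✓ ADDHI  r2←0x29
9: ✓ MOVLE  r4←0xd0

VAL = 0x29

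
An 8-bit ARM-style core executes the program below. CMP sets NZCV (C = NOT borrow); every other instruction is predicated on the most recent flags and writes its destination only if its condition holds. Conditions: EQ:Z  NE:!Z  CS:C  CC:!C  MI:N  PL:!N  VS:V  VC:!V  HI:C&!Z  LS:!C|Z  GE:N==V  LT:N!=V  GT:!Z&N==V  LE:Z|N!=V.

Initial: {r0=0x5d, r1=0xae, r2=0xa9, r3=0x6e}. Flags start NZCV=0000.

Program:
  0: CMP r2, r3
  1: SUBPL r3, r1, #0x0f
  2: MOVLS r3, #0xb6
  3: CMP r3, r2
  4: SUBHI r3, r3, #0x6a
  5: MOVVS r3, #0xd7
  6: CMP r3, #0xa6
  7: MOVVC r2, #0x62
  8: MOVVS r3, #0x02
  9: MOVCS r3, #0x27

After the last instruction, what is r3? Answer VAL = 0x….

VAL = 0x9f

0: ✓ CMP  NZCV=0011
1: ✓ SUBPL  r3←0x9f
2: · MOVLS
3: ✓ CMP  NZCV=1000
4: · SUBHI
5: · MOVVS
6: ✓ CMP  NZCV=1000
7: ✓ MOVVC  r2←0x62
8: · MOVVS
9: · MOVCS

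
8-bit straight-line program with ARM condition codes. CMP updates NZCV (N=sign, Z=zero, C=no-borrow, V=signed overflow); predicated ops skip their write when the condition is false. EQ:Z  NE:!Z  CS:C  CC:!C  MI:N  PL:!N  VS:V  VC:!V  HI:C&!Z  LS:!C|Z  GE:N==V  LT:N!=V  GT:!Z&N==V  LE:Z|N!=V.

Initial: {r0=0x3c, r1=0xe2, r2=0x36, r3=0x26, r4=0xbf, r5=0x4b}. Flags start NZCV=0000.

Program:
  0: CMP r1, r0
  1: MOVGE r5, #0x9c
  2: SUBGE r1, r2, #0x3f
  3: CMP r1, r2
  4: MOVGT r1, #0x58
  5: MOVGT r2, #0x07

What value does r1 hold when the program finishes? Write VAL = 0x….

[0] flags=1010 → (cmp)
[1] flags=1010 GE?F → skip
[2] flags=1010 GE?F → skip
[3] flags=1010 → (cmp)
[4] flags=1010 GT?F → skip
[5] flags=1010 GT?F → skip

VAL = 0xe2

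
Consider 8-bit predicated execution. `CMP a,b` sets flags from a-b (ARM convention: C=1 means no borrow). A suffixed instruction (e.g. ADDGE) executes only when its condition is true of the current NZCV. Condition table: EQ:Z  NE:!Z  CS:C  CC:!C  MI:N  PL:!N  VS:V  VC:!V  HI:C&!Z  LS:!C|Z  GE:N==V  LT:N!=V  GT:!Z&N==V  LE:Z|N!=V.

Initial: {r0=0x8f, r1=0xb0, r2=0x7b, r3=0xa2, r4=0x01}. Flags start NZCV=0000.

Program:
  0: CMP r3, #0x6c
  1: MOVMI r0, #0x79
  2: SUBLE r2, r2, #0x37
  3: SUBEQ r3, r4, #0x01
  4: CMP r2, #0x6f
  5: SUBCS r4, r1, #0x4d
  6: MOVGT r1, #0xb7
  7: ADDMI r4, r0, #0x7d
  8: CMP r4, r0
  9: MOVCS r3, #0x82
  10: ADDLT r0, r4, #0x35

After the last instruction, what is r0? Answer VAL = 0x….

VAL = 0x8f

[0] flags=0011 → (cmp)
[1] flags=0011 MI?F → skip
[2] flags=0011 LE?T → r2=0x44
[3] flags=0011 EQ?F → skip
[4] flags=1000 → (cmp)
[5] flags=1000 CS?F → skip
[6] flags=1000 GT?F → skip
[7] flags=1000 MI?T → r4=0x0c
[8] flags=0000 → (cmp)
[9] flags=0000 CS?F → skip
[10] flags=0000 LT?F → skip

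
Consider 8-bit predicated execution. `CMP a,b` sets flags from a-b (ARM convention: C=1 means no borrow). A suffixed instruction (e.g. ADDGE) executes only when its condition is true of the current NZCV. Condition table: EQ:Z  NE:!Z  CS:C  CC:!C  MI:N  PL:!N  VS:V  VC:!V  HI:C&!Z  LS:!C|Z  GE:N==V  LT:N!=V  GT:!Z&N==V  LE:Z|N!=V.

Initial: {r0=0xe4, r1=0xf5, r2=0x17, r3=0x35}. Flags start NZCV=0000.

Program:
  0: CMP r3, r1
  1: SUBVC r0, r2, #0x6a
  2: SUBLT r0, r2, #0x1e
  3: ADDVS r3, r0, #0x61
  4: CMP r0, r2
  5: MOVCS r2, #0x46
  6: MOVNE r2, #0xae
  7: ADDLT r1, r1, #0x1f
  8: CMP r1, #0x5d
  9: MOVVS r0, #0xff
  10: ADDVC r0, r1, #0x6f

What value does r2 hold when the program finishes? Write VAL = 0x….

VAL = 0xae

[0] flags=0000 → (cmp)
[1] flags=0000 VC?T → r0=0xad
[2] flags=0000 LT?F → skip
[3] flags=0000 VS?F → skip
[4] flags=1010 → (cmp)
[5] flags=1010 CS?T → r2=0x46
[6] flags=1010 NE?T → r2=0xae
[7] flags=1010 LT?T → r1=0x14
[8] flags=1000 → (cmp)
[9] flags=1000 VS?F → skip
[10] flags=1000 VC?T → r0=0x83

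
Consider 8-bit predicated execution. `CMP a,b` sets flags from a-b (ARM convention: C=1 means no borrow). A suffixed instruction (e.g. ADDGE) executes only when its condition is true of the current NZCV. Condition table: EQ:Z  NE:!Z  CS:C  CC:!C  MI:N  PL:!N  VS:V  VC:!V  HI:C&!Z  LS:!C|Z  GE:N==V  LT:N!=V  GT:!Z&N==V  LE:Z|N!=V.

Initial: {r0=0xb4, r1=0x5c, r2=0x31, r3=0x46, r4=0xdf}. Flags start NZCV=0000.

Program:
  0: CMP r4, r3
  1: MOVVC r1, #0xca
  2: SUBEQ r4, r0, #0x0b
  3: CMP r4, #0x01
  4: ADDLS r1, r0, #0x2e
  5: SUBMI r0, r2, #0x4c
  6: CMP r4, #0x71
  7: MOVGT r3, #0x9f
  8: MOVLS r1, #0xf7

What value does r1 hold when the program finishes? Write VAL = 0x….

[0] flags=1010 → (cmp)
[1] flags=1010 VC?T → r1=0xca
[2] flags=1010 EQ?F → skip
[3] flags=1010 → (cmp)
[4] flags=1010 LS?F → skip
[5] flags=1010 MI?T → r0=0xe5
[6] flags=0011 → (cmp)
[7] flags=0011 GT?F → skip
[8] flags=0011 LS?F → skip

VAL = 0xca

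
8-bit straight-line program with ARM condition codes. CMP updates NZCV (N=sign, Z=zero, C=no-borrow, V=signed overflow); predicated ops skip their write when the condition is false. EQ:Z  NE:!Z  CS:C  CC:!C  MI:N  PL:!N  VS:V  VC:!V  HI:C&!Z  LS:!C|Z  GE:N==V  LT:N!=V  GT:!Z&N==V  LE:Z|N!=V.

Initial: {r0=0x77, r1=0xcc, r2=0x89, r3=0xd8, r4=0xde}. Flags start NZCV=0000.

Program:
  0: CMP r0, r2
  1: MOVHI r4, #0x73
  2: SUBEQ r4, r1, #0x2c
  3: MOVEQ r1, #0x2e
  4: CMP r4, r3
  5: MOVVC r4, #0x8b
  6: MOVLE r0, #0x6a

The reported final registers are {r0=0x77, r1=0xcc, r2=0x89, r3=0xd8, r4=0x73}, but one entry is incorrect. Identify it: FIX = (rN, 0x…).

[0] flags=1001 → (cmp)
[1] flags=1001 HI?F → skip
[2] flags=1001 EQ?F → skip
[3] flags=1001 EQ?F → skip
[4] flags=0010 → (cmp)
[5] flags=0010 VC?T → r4=0x8b
[6] flags=0010 LE?F → skip

FIX = (r4, 0x8b)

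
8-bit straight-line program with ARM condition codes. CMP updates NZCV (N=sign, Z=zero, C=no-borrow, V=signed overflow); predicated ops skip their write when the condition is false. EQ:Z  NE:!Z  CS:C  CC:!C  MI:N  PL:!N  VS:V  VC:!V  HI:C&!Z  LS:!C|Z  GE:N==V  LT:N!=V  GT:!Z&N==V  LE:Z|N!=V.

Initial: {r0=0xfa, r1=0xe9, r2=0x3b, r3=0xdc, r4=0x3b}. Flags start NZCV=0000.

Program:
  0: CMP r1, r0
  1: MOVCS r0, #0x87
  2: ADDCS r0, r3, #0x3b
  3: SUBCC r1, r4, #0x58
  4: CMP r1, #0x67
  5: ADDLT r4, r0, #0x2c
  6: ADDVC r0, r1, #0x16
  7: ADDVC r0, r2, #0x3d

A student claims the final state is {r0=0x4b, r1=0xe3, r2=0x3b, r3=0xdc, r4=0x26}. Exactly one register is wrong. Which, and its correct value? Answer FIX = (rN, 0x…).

FIX = (r0, 0xfa)

[0] flags=1000 → (cmp)
[1] flags=1000 CS?F → skip
[2] flags=1000 CS?F → skip
[3] flags=1000 CC?T → r1=0xe3
[4] flags=0011 → (cmp)
[5] flags=0011 LT?T → r4=0x26
[6] flags=0011 VC?F → skip
[7] flags=0011 VC?F → skip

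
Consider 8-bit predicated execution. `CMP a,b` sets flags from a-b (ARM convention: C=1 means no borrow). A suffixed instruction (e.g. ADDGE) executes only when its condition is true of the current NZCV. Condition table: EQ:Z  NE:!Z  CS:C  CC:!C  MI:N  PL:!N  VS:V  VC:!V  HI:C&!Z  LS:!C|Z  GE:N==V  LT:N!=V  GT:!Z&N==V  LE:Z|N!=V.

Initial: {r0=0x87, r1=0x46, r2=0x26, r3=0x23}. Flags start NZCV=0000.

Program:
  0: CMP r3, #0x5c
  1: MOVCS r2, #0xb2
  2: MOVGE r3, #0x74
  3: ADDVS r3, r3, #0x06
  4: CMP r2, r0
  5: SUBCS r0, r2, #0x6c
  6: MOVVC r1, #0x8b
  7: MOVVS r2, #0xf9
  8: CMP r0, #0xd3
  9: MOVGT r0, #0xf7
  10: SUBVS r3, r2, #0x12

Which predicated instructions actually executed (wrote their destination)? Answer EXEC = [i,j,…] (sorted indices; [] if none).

EXEC = [7]

0: ✓ CMP  NZCV=1000
1: · MOVCS
2: · MOVGE
3: · ADDVS
4: ✓ CMP  NZCV=1001
5: · SUBCS
6: · MOVVC
7: ✓ MOVVS  r2←0xf9
8: ✓ CMP  NZCV=1000
9: · MOVGT
10: · SUBVS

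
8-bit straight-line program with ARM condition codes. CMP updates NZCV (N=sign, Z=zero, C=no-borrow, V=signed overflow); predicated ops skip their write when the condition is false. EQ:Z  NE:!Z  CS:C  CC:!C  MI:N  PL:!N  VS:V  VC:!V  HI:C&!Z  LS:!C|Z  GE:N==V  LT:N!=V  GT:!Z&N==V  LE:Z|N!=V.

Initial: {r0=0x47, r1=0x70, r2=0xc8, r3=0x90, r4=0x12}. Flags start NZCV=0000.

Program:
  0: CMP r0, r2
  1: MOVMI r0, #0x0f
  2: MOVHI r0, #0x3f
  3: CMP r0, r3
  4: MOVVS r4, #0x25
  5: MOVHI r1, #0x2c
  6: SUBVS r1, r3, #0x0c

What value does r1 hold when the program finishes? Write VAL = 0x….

VAL = 0x84

0: ✓ CMP  NZCV=0000
1: · MOVMI
2: · MOVHI
3: ✓ CMP  NZCV=1001
4: ✓ MOVVS  r4←0x25
5: · MOVHI
6: ✓ SUBVS  r1←0x84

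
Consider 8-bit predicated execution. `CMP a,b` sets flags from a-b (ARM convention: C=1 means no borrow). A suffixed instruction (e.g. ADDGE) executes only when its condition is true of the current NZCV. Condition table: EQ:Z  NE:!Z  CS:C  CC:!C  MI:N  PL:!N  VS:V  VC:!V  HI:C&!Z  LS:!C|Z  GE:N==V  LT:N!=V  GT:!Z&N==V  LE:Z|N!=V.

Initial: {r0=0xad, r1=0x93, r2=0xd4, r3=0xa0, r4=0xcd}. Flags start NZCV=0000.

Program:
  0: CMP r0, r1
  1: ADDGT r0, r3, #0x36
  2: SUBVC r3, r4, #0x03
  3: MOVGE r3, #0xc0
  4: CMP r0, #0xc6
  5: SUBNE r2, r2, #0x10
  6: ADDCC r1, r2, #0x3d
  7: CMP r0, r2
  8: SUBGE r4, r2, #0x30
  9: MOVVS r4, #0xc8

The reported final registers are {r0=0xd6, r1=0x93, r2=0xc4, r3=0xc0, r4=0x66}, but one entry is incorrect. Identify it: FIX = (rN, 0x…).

0: ✓ CMP  NZCV=0010
1: ✓ ADDGT  r0←0xd6
2: ✓ SUBVC  r3←0xca
3: ✓ MOVGE  r3←0xc0
4: ✓ CMP  NZCV=0010
5: ✓ SUBNE  r2←0xc4
6: · ADDCC
7: ✓ CMP  NZCV=0010
8: ✓ SUBGE  r4←0x94
9: · MOVVS

FIX = (r4, 0x94)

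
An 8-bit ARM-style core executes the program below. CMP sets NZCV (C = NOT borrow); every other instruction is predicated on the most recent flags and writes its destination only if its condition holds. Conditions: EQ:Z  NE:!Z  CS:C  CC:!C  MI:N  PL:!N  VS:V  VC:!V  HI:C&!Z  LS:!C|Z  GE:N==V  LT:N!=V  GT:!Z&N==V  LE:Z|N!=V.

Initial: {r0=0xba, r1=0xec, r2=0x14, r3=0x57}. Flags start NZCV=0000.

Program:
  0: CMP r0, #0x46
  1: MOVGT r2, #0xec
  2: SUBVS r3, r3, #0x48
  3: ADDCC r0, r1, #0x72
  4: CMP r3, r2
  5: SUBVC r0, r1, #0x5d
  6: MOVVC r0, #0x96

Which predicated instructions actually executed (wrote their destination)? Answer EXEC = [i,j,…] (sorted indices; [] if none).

0: ✓ CMP  NZCV=0011
1: · MOVGT
2: ✓ SUBVS  r3←0x0f
3: · ADDCC
4: ✓ CMP  NZCV=1000
5: ✓ SUBVC  r0←0x8f
6: ✓ MOVVC  r0←0x96

EXEC = [2,5,6]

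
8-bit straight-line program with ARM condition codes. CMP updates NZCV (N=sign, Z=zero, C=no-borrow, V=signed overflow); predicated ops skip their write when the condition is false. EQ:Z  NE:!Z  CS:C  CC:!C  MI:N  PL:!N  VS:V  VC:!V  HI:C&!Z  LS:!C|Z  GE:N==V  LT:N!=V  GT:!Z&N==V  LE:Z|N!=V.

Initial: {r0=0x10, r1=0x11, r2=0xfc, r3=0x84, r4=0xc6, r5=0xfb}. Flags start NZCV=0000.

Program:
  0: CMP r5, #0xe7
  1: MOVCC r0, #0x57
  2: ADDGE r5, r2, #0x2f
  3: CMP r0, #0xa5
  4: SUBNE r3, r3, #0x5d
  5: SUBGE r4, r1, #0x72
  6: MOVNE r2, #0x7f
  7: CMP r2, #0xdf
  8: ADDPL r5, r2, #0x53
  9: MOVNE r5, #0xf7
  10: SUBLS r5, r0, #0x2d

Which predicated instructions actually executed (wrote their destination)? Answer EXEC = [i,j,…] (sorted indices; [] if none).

EXEC = [2,4,5,6,9,10]

[0] flags=0010 → (cmp)
[1] flags=0010 CC?F → skip
[2] flags=0010 GE?T → r5=0x2b
[3] flags=0000 → (cmp)
[4] flags=0000 NE?T → r3=0x27
[5] flags=0000 GE?T → r4=0x9f
[6] flags=0000 NE?T → r2=0x7f
[7] flags=1001 → (cmp)
[8] flags=1001 PL?F → skip
[9] flags=1001 NE?T → r5=0xf7
[10] flags=1001 LS?T → r5=0xe3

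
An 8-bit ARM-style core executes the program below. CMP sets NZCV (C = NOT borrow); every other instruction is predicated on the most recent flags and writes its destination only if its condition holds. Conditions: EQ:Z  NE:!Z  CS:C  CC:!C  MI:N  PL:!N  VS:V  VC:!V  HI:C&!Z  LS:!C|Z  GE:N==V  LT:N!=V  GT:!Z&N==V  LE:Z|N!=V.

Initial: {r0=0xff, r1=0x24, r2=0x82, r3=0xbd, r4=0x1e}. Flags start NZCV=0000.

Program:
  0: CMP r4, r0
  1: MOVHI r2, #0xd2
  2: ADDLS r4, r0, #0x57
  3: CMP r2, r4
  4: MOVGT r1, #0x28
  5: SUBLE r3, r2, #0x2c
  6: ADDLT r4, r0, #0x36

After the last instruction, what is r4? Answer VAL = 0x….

VAL = 0x35

[0] flags=0000 → (cmp)
[1] flags=0000 HI?F → skip
[2] flags=0000 LS?T → r4=0x56
[3] flags=0011 → (cmp)
[4] flags=0011 GT?F → skip
[5] flags=0011 LE?T → r3=0x56
[6] flags=0011 LT?T → r4=0x35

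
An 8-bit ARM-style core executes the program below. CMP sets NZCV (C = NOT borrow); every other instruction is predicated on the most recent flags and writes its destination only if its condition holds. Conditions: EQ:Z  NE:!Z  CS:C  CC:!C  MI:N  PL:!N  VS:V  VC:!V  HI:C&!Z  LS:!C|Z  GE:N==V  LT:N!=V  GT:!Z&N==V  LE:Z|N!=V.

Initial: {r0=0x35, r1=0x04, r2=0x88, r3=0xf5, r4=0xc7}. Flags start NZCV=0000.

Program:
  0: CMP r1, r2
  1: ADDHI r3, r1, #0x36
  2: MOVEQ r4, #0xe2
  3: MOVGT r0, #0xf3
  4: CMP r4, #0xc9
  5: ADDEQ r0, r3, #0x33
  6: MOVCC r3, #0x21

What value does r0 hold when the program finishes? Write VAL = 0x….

VAL = 0xf3

0: ✓ CMP  NZCV=0000
1: · ADDHI
2: · MOVEQ
3: ✓ MOVGT  r0←0xf3
4: ✓ CMP  NZCV=1000
5: · ADDEQ
6: ✓ MOVCC  r3←0x21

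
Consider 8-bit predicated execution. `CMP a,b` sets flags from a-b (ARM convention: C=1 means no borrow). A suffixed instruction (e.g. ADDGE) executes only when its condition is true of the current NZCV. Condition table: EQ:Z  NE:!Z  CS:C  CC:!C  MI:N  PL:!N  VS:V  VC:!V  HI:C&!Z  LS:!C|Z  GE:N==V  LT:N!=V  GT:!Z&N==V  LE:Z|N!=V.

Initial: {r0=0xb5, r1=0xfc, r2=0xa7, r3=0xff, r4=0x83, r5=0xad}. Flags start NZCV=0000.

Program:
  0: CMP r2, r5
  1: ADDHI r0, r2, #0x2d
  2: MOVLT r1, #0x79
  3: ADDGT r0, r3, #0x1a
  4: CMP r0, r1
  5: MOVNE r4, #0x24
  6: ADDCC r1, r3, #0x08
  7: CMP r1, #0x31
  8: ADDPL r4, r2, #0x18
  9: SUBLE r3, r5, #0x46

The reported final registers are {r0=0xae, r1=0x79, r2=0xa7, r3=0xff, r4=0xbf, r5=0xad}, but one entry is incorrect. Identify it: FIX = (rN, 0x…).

0: ✓ CMP  NZCV=1000
1: · ADDHI
2: ✓ MOVLT  r1←0x79
3: · ADDGT
4: ✓ CMP  NZCV=0011
5: ✓ MOVNE  r4←0x24
6: · ADDCC
7: ✓ CMP  NZCV=0010
8: ✓ ADDPL  r4←0xbf
9: · SUBLE

FIX = (r0, 0xb5)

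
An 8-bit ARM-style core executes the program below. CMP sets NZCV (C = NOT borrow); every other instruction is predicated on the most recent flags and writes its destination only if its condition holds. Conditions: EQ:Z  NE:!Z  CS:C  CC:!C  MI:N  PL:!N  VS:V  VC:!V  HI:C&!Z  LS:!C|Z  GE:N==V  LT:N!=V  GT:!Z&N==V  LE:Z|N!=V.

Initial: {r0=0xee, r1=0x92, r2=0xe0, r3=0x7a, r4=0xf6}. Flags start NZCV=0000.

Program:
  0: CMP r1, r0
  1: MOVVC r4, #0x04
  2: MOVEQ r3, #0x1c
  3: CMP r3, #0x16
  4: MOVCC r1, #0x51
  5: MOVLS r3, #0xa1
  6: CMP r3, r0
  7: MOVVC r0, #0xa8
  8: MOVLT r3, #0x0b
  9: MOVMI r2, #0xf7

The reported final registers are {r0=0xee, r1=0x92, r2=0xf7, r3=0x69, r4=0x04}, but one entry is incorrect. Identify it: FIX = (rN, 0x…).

[0] flags=1000 → (cmp)
[1] flags=1000 VC?T → r4=0x04
[2] flags=1000 EQ?F → skip
[3] flags=0010 → (cmp)
[4] flags=0010 CC?F → skip
[5] flags=0010 LS?F → skip
[6] flags=1001 → (cmp)
[7] flags=1001 VC?F → skip
[8] flags=1001 LT?F → skip
[9] flags=1001 MI?T → r2=0xf7

FIX = (r3, 0x7a)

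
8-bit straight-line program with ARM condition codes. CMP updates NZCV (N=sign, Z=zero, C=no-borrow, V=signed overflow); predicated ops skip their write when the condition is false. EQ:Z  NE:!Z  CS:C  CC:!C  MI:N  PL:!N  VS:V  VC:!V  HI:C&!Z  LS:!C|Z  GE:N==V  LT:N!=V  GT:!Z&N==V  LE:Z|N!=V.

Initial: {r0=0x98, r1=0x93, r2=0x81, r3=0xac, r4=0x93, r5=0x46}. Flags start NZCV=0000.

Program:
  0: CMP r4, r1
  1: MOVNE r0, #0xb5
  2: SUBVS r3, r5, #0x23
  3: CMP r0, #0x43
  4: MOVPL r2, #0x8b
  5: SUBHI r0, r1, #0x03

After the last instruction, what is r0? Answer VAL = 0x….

[0] flags=0110 → (cmp)
[1] flags=0110 NE?F → skip
[2] flags=0110 VS?F → skip
[3] flags=0011 → (cmp)
[4] flags=0011 PL?T → r2=0x8b
[5] flags=0011 HI?T → r0=0x90

VAL = 0x90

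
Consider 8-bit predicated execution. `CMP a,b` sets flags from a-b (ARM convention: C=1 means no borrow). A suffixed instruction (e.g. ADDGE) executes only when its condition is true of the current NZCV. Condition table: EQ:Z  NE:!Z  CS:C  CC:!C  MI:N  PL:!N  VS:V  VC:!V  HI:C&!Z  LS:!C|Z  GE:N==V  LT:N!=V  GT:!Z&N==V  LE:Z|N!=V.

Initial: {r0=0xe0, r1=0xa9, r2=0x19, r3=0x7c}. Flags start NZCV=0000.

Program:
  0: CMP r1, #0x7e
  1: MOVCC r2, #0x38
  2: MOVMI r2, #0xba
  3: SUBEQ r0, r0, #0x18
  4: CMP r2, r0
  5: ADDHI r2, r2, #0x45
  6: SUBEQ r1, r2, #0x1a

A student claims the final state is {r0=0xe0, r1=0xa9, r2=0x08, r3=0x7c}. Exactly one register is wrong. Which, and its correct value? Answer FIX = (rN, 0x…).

[0] flags=0011 → (cmp)
[1] flags=0011 CC?F → skip
[2] flags=0011 MI?F → skip
[3] flags=0011 EQ?F → skip
[4] flags=0000 → (cmp)
[5] flags=0000 HI?F → skip
[6] flags=0000 EQ?F → skip

FIX = (r2, 0x19)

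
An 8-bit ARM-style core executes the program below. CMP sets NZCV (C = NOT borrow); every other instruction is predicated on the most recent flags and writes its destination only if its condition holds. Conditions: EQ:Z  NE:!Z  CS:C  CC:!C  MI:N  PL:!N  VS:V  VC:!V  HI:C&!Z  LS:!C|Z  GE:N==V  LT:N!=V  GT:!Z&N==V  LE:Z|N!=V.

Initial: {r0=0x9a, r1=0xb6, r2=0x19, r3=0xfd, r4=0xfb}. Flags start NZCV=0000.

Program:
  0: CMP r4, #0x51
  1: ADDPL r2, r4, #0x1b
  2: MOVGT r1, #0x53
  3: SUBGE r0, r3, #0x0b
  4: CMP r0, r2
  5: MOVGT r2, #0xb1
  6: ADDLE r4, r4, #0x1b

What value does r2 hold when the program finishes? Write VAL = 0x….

0: ✓ CMP  NZCV=1010
1: · ADDPL
2: · MOVGT
3: · SUBGE
4: ✓ CMP  NZCV=1010
5: · MOVGT
6: ✓ ADDLE  r4←0x16

VAL = 0x19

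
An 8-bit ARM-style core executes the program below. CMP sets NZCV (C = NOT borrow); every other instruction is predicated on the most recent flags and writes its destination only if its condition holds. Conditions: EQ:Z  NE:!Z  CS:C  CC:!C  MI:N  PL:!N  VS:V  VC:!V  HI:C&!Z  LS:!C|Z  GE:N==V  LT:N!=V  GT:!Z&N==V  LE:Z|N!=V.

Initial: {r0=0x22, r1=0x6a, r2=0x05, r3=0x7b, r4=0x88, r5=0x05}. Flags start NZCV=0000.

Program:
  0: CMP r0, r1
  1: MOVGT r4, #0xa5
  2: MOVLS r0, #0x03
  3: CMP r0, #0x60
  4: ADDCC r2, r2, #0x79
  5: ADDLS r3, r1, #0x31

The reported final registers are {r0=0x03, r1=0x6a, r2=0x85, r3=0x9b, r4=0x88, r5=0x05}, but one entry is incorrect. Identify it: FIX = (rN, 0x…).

[0] flags=1000 → (cmp)
[1] flags=1000 GT?F → skip
[2] flags=1000 LS?T → r0=0x03
[3] flags=1000 → (cmp)
[4] flags=1000 CC?T → r2=0x7e
[5] flags=1000 LS?T → r3=0x9b

FIX = (r2, 0x7e)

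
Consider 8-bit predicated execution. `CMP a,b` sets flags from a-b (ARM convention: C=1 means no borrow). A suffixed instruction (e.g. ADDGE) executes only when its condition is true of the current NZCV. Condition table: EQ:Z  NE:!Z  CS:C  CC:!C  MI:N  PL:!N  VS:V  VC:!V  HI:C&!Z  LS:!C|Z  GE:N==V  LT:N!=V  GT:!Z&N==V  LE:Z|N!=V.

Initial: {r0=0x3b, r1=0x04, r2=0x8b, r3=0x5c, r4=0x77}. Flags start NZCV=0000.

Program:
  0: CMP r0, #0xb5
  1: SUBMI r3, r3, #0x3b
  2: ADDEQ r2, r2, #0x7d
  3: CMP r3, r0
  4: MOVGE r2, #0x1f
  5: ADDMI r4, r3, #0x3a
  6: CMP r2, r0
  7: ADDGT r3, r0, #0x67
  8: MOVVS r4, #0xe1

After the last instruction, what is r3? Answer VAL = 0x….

0: ✓ CMP  NZCV=1001
1: ✓ SUBMI  r3←0x21
2: · ADDEQ
3: ✓ CMP  NZCV=1000
4: · MOVGE
5: ✓ ADDMI  r4←0x5b
6: ✓ CMP  NZCV=0011
7: · ADDGT
8: ✓ MOVVS  r4←0xe1

VAL = 0x21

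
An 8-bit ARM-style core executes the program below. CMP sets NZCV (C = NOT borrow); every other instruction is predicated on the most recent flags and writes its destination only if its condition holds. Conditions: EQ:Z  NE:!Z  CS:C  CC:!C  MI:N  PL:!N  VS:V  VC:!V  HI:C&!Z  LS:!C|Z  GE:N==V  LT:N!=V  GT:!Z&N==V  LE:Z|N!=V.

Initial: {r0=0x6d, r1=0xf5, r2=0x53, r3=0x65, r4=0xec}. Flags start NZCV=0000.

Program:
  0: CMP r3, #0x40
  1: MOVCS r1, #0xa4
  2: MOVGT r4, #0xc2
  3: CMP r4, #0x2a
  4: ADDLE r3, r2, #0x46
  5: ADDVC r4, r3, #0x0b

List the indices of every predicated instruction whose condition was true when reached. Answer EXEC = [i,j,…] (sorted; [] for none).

0: ✓ CMP  NZCV=0010
1: ✓ MOVCS  r1←0xa4
2: ✓ MOVGT  r4←0xc2
3: ✓ CMP  NZCV=1010
4: ✓ ADDLE  r3←0x99
5: ✓ ADDVC  r4←0xa4

EXEC = [1,2,4,5]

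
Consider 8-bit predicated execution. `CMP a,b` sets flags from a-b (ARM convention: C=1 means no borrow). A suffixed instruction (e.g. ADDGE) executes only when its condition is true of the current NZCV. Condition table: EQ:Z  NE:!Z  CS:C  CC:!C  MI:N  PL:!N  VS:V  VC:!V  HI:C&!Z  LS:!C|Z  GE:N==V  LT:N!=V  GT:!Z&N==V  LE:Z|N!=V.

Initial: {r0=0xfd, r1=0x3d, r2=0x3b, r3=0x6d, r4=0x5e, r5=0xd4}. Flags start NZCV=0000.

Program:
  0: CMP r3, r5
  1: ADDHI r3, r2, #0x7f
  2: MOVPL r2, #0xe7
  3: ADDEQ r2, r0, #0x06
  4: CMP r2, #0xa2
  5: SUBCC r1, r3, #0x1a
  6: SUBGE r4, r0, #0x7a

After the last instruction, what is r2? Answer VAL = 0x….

VAL = 0x3b

[0] flags=1001 → (cmp)
[1] flags=1001 HI?F → skip
[2] flags=1001 PL?F → skip
[3] flags=1001 EQ?F → skip
[4] flags=1001 → (cmp)
[5] flags=1001 CC?T → r1=0x53
[6] flags=1001 GE?T → r4=0x83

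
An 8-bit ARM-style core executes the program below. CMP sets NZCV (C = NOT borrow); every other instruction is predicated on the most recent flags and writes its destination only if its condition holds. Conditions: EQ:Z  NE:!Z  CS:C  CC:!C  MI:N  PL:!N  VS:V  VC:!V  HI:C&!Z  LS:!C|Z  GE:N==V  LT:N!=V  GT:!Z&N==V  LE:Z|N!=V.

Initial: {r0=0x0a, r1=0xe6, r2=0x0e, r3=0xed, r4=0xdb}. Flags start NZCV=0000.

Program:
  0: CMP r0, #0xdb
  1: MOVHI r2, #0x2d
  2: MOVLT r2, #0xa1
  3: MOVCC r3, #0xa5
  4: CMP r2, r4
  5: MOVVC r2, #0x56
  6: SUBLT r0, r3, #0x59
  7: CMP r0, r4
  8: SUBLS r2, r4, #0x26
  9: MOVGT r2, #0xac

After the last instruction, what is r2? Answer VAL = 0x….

VAL = 0xac

[0] flags=0000 → (cmp)
[1] flags=0000 HI?F → skip
[2] flags=0000 LT?F → skip
[3] flags=0000 CC?T → r3=0xa5
[4] flags=0000 → (cmp)
[5] flags=0000 VC?T → r2=0x56
[6] flags=0000 LT?F → skip
[7] flags=0000 → (cmp)
[8] flags=0000 LS?T → r2=0xb5
[9] flags=0000 GT?T → r2=0xac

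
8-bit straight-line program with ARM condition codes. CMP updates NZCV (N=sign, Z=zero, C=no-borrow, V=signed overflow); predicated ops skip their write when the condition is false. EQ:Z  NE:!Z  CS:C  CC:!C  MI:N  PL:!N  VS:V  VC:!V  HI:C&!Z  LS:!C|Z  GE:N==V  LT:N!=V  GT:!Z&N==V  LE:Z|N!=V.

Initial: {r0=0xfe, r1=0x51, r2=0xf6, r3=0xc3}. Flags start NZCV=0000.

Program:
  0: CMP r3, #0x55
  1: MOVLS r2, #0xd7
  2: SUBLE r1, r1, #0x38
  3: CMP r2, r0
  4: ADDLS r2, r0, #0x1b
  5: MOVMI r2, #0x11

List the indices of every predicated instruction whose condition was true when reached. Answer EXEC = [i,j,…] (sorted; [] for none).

[0] flags=0011 → (cmp)
[1] flags=0011 LS?F → skip
[2] flags=0011 LE?T → r1=0x19
[3] flags=1000 → (cmp)
[4] flags=1000 LS?T → r2=0x19
[5] flags=1000 MI?T → r2=0x11

EXEC = [2,4,5]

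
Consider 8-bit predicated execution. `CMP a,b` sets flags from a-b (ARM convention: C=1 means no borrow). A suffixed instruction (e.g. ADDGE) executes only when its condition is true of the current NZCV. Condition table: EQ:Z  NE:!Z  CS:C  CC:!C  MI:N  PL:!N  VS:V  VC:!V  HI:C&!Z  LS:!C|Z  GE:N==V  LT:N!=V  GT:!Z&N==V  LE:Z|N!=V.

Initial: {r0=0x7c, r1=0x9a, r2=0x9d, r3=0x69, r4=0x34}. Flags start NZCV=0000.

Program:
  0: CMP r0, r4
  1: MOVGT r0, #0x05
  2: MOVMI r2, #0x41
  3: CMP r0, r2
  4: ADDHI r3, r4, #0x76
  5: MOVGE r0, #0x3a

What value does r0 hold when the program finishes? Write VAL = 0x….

0: ✓ CMP  NZCV=0010
1: ✓ MOVGT  r0←0x05
2: · MOVMI
3: ✓ CMP  NZCV=0000
4: · ADDHI
5: ✓ MOVGE  r0←0x3a

VAL = 0x3a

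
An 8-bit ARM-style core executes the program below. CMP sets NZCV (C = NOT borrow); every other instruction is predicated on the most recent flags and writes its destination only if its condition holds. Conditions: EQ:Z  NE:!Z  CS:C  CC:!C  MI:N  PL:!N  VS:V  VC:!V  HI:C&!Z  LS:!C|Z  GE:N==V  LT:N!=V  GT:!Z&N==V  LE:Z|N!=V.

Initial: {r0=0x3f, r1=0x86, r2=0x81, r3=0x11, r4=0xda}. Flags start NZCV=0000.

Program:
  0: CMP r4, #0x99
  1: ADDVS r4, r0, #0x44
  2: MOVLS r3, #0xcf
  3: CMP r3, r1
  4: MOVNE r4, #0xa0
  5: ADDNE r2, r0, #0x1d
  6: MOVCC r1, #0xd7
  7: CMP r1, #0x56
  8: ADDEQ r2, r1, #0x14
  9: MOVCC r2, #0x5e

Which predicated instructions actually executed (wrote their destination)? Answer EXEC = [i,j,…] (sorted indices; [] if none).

EXEC = [4,5,6]

0: ✓ CMP  NZCV=0010
1: · ADDVS
2: · MOVLS
3: ✓ CMP  NZCV=1001
4: ✓ MOVNE  r4←0xa0
5: ✓ ADDNE  r2←0x5c
6: ✓ MOVCC  r1←0xd7
7: ✓ CMP  NZCV=1010
8: · ADDEQ
9: · MOVCC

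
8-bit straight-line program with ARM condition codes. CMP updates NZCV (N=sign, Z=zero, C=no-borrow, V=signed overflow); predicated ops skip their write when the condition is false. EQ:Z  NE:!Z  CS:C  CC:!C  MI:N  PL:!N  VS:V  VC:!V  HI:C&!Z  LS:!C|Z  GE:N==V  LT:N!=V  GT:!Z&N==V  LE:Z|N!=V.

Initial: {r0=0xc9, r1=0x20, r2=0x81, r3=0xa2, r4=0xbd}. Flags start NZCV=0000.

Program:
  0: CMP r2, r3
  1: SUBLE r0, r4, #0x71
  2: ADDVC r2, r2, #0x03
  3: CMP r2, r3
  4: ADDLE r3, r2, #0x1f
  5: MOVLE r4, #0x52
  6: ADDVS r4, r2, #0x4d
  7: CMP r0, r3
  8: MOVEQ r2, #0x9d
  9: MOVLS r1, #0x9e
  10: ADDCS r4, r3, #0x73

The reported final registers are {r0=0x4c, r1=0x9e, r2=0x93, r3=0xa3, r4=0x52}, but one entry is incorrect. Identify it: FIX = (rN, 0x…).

[0] flags=1000 → (cmp)
[1] flags=1000 LE?T → r0=0x4c
[2] flags=1000 VC?T → r2=0x84
[3] flags=1000 → (cmp)
[4] flags=1000 LE?T → r3=0xa3
[5] flags=1000 LE?T → r4=0x52
[6] flags=1000 VS?F → skip
[7] flags=1001 → (cmp)
[8] flags=1001 EQ?F → skip
[9] flags=1001 LS?T → r1=0x9e
[10] flags=1001 CS?F → skip

FIX = (r2, 0x84)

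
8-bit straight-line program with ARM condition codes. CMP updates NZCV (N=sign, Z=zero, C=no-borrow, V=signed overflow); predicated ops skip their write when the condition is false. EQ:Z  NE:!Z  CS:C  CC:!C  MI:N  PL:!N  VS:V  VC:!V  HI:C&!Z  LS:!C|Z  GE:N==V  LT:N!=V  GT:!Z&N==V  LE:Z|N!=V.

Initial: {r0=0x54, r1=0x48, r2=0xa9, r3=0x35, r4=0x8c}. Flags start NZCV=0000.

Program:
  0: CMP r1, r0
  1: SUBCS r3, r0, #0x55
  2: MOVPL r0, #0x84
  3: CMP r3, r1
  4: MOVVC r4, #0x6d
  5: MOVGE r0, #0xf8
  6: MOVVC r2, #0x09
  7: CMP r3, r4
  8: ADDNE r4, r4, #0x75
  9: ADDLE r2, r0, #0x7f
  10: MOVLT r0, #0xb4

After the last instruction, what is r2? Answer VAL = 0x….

VAL = 0xd3

0: ✓ CMP  NZCV=1000
1: · SUBCS
2: · MOVPL
3: ✓ CMP  NZCV=1000
4: ✓ MOVVC  r4←0x6d
5: · MOVGE
6: ✓ MOVVC  r2←0x09
7: ✓ CMP  NZCV=1000
8: ✓ ADDNE  r4←0xe2
9: ✓ ADDLE  r2←0xd3
10: ✓ MOVLT  r0←0xb4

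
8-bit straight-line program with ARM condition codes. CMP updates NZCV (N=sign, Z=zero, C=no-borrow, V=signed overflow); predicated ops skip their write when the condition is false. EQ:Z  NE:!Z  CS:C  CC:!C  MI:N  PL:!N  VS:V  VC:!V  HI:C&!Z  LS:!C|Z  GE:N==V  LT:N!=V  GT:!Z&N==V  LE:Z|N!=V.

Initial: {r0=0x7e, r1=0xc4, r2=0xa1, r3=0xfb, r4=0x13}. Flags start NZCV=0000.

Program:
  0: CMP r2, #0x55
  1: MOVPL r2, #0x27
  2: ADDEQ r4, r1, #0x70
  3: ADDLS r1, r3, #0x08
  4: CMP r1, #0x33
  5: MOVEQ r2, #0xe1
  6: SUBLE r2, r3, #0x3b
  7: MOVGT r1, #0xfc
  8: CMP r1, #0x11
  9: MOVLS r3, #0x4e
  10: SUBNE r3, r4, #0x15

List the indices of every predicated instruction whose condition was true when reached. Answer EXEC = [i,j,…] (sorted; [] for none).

0: ✓ CMP  NZCV=0011
1: ✓ MOVPL  r2←0x27
2: · ADDEQ
3: · ADDLS
4: ✓ CMP  NZCV=1010
5: · MOVEQ
6: ✓ SUBLE  r2←0xc0
7: · MOVGT
8: ✓ CMP  NZCV=1010
9: · MOVLS
10: ✓ SUBNE  r3←0xfe

EXEC = [1,6,10]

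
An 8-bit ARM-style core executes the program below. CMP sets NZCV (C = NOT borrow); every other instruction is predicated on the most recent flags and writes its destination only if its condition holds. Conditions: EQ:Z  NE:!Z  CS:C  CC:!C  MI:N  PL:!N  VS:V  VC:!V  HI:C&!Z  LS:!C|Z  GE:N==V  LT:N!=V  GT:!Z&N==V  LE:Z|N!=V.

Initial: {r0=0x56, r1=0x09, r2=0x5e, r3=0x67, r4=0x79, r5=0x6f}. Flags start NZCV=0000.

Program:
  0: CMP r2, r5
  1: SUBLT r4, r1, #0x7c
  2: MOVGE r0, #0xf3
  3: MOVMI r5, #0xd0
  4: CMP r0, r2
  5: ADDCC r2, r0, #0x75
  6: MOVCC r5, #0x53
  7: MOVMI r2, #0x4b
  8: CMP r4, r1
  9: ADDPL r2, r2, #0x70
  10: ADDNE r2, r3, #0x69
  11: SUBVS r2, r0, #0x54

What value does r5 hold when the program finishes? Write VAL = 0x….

VAL = 0x53

0: ✓ CMP  NZCV=1000
1: ✓ SUBLT  r4←0x8d
2: · MOVGE
3: ✓ MOVMI  r5←0xd0
4: ✓ CMP  NZCV=1000
5: ✓ ADDCC  r2←0xcb
6: ✓ MOVCC  r5←0x53
7: ✓ MOVMI  r2←0x4b
8: ✓ CMP  NZCV=1010
9: · ADDPL
10: ✓ ADDNE  r2←0xd0
11: · SUBVS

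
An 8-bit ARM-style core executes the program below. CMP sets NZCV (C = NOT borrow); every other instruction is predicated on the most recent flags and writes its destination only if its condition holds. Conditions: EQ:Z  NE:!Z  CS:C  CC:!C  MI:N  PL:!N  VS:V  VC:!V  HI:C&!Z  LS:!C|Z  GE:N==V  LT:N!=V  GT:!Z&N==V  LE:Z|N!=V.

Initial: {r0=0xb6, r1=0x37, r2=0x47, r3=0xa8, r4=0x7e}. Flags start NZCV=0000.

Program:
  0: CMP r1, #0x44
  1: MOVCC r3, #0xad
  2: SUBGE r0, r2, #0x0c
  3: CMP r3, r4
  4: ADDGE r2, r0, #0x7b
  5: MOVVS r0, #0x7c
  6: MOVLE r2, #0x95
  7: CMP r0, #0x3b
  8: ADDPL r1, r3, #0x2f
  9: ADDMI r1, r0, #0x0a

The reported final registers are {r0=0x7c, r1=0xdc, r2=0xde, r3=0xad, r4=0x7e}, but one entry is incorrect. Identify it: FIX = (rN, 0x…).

[0] flags=1000 → (cmp)
[1] flags=1000 CC?T → r3=0xad
[2] flags=1000 GE?F → skip
[3] flags=0011 → (cmp)
[4] flags=0011 GE?F → skip
[5] flags=0011 VS?T → r0=0x7c
[6] flags=0011 LE?T → r2=0x95
[7] flags=0010 → (cmp)
[8] flags=0010 PL?T → r1=0xdc
[9] flags=0010 MI?F → skip

FIX = (r2, 0x95)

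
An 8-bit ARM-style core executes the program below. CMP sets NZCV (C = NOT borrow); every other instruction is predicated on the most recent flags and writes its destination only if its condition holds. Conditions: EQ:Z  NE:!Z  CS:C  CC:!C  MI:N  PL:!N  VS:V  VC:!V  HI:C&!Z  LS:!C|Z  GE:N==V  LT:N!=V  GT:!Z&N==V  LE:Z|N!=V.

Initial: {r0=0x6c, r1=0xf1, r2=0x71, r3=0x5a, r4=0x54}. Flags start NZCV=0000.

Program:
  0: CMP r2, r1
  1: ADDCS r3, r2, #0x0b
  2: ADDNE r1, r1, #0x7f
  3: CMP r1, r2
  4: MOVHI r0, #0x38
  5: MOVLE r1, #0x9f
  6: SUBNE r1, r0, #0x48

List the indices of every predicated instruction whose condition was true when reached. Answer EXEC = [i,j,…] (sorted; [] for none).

EXEC = [2,5,6]

0: ✓ CMP  NZCV=1001
1: · ADDCS
2: ✓ ADDNE  r1←0x70
3: ✓ CMP  NZCV=1000
4: · MOVHI
5: ✓ MOVLE  r1←0x9f
6: ✓ SUBNE  r1←0x24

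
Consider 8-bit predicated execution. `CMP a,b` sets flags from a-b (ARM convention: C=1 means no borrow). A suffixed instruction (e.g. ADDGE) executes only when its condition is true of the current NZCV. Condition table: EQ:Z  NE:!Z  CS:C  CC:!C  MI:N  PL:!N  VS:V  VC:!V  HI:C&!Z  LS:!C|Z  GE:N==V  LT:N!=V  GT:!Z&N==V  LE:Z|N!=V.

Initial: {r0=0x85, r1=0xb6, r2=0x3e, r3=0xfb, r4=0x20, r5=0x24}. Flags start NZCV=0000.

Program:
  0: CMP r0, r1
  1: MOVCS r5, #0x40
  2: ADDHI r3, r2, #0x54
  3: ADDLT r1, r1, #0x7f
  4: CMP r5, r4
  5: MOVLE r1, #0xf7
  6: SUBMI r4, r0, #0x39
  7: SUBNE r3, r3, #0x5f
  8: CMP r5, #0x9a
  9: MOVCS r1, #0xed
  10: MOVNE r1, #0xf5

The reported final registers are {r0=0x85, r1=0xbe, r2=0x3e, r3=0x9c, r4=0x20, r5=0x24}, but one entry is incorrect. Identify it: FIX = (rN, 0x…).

[0] flags=1000 → (cmp)
[1] flags=1000 CS?F → skip
[2] flags=1000 HI?F → skip
[3] flags=1000 LT?T → r1=0x35
[4] flags=0010 → (cmp)
[5] flags=0010 LE?F → skip
[6] flags=0010 MI?F → skip
[7] flags=0010 NE?T → r3=0x9c
[8] flags=1001 → (cmp)
[9] flags=1001 CS?F → skip
[10] flags=1001 NE?T → r1=0xf5

FIX = (r1, 0xf5)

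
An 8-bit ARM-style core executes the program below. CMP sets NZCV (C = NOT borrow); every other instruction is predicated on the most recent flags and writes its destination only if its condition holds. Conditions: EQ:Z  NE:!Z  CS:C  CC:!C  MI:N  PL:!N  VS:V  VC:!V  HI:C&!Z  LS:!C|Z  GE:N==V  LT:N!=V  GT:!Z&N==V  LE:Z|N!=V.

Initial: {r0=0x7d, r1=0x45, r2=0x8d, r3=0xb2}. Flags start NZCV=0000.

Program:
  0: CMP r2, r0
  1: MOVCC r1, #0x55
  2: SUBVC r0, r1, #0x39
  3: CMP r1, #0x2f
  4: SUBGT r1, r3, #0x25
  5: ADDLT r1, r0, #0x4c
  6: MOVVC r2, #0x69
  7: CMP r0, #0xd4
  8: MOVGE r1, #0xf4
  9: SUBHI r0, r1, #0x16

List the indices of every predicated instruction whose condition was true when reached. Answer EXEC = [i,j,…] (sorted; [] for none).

EXEC = [4,6,8]

[0] flags=0011 → (cmp)
[1] flags=0011 CC?F → skip
[2] flags=0011 VC?F → skip
[3] flags=0010 → (cmp)
[4] flags=0010 GT?T → r1=0x8d
[5] flags=0010 LT?F → skip
[6] flags=0010 VC?T → r2=0x69
[7] flags=1001 → (cmp)
[8] flags=1001 GE?T → r1=0xf4
[9] flags=1001 HI?F → skip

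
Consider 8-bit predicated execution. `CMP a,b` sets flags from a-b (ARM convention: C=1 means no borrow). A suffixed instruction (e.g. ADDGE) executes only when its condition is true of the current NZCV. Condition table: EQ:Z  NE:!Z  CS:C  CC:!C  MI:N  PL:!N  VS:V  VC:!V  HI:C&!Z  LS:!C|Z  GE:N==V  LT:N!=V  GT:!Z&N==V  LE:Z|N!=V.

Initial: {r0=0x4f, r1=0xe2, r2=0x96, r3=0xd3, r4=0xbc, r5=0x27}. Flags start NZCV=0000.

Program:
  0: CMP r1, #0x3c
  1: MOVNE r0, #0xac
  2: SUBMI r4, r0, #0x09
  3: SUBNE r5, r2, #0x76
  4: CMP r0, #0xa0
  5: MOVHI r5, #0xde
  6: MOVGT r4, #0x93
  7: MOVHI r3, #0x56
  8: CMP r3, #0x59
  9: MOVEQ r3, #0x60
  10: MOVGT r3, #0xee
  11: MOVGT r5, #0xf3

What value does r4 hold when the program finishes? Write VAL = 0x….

VAL = 0x93

[0] flags=1010 → (cmp)
[1] flags=1010 NE?T → r0=0xac
[2] flags=1010 MI?T → r4=0xa3
[3] flags=1010 NE?T → r5=0x20
[4] flags=0010 → (cmp)
[5] flags=0010 HI?T → r5=0xde
[6] flags=0010 GT?T → r4=0x93
[7] flags=0010 HI?T → r3=0x56
[8] flags=1000 → (cmp)
[9] flags=1000 EQ?F → skip
[10] flags=1000 GT?F → skip
[11] flags=1000 GT?F → skip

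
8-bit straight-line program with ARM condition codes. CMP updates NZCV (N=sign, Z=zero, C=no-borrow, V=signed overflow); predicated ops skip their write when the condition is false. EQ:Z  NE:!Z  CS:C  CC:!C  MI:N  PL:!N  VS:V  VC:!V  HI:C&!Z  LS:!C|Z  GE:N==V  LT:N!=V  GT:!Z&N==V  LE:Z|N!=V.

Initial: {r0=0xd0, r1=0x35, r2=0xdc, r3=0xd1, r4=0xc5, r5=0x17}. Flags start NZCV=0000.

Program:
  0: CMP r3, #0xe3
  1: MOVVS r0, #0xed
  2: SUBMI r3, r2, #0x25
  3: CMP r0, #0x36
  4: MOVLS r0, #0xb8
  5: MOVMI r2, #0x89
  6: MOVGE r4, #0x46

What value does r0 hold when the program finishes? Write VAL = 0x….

VAL = 0xd0

0: ✓ CMP  NZCV=1000
1: · MOVVS
2: ✓ SUBMI  r3←0xb7
3: ✓ CMP  NZCV=1010
4: · MOVLS
5: ✓ MOVMI  r2←0x89
6: · MOVGE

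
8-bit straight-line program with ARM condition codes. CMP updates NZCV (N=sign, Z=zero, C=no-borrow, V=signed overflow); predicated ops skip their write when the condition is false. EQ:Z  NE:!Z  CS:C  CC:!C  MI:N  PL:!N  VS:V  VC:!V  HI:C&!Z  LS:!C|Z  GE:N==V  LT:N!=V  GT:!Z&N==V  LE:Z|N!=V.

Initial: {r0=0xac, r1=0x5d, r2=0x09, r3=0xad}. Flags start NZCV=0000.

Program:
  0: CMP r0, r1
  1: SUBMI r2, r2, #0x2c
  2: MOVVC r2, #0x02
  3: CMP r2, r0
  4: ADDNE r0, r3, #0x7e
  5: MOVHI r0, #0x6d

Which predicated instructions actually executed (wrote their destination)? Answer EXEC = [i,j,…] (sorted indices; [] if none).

EXEC = [4]

[0] flags=0011 → (cmp)
[1] flags=0011 MI?F → skip
[2] flags=0011 VC?F → skip
[3] flags=0000 → (cmp)
[4] flags=0000 NE?T → r0=0x2b
[5] flags=0000 HI?F → skip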